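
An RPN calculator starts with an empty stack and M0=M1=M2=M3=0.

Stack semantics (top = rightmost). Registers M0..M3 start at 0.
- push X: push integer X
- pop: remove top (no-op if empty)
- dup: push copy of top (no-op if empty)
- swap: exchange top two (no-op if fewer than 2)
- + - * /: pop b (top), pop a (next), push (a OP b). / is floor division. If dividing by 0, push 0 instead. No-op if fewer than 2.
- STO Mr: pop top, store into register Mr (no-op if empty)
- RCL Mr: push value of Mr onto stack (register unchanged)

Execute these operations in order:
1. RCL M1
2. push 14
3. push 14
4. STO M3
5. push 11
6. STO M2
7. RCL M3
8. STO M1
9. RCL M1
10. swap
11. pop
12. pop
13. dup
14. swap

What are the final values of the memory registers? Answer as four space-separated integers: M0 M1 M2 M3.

Answer: 0 14 11 14

Derivation:
After op 1 (RCL M1): stack=[0] mem=[0,0,0,0]
After op 2 (push 14): stack=[0,14] mem=[0,0,0,0]
After op 3 (push 14): stack=[0,14,14] mem=[0,0,0,0]
After op 4 (STO M3): stack=[0,14] mem=[0,0,0,14]
After op 5 (push 11): stack=[0,14,11] mem=[0,0,0,14]
After op 6 (STO M2): stack=[0,14] mem=[0,0,11,14]
After op 7 (RCL M3): stack=[0,14,14] mem=[0,0,11,14]
After op 8 (STO M1): stack=[0,14] mem=[0,14,11,14]
After op 9 (RCL M1): stack=[0,14,14] mem=[0,14,11,14]
After op 10 (swap): stack=[0,14,14] mem=[0,14,11,14]
After op 11 (pop): stack=[0,14] mem=[0,14,11,14]
After op 12 (pop): stack=[0] mem=[0,14,11,14]
After op 13 (dup): stack=[0,0] mem=[0,14,11,14]
After op 14 (swap): stack=[0,0] mem=[0,14,11,14]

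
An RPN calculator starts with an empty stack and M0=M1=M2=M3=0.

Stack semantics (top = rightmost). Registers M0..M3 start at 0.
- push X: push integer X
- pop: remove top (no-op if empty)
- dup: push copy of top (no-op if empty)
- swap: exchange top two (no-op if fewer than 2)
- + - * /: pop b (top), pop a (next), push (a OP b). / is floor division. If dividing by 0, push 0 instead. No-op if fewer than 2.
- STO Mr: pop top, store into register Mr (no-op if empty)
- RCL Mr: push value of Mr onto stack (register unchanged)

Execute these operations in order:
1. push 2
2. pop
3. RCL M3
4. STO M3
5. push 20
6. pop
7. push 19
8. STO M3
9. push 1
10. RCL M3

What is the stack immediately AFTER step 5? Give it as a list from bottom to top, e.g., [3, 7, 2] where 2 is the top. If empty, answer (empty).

After op 1 (push 2): stack=[2] mem=[0,0,0,0]
After op 2 (pop): stack=[empty] mem=[0,0,0,0]
After op 3 (RCL M3): stack=[0] mem=[0,0,0,0]
After op 4 (STO M3): stack=[empty] mem=[0,0,0,0]
After op 5 (push 20): stack=[20] mem=[0,0,0,0]

[20]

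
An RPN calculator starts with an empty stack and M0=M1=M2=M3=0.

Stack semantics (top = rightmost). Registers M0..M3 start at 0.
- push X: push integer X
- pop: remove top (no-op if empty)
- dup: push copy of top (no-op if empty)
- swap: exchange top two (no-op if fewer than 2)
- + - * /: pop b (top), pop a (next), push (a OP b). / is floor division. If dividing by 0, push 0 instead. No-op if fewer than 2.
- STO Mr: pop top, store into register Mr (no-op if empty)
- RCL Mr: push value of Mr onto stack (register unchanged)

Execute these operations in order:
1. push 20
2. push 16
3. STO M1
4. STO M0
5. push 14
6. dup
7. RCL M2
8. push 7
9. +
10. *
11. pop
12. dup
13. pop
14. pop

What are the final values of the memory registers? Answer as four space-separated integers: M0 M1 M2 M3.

Answer: 20 16 0 0

Derivation:
After op 1 (push 20): stack=[20] mem=[0,0,0,0]
After op 2 (push 16): stack=[20,16] mem=[0,0,0,0]
After op 3 (STO M1): stack=[20] mem=[0,16,0,0]
After op 4 (STO M0): stack=[empty] mem=[20,16,0,0]
After op 5 (push 14): stack=[14] mem=[20,16,0,0]
After op 6 (dup): stack=[14,14] mem=[20,16,0,0]
After op 7 (RCL M2): stack=[14,14,0] mem=[20,16,0,0]
After op 8 (push 7): stack=[14,14,0,7] mem=[20,16,0,0]
After op 9 (+): stack=[14,14,7] mem=[20,16,0,0]
After op 10 (*): stack=[14,98] mem=[20,16,0,0]
After op 11 (pop): stack=[14] mem=[20,16,0,0]
After op 12 (dup): stack=[14,14] mem=[20,16,0,0]
After op 13 (pop): stack=[14] mem=[20,16,0,0]
After op 14 (pop): stack=[empty] mem=[20,16,0,0]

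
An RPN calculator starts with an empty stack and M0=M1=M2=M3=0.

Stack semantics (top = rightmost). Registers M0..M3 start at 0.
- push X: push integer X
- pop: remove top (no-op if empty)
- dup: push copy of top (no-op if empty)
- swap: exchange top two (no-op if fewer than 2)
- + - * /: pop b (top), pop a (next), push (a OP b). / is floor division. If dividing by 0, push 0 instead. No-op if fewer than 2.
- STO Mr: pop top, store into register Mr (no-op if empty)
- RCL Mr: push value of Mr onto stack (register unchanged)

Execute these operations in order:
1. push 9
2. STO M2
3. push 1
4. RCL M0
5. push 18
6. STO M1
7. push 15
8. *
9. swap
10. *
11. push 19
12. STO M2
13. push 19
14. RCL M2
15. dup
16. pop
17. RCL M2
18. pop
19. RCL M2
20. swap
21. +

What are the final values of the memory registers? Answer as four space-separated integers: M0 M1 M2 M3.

After op 1 (push 9): stack=[9] mem=[0,0,0,0]
After op 2 (STO M2): stack=[empty] mem=[0,0,9,0]
After op 3 (push 1): stack=[1] mem=[0,0,9,0]
After op 4 (RCL M0): stack=[1,0] mem=[0,0,9,0]
After op 5 (push 18): stack=[1,0,18] mem=[0,0,9,0]
After op 6 (STO M1): stack=[1,0] mem=[0,18,9,0]
After op 7 (push 15): stack=[1,0,15] mem=[0,18,9,0]
After op 8 (*): stack=[1,0] mem=[0,18,9,0]
After op 9 (swap): stack=[0,1] mem=[0,18,9,0]
After op 10 (*): stack=[0] mem=[0,18,9,0]
After op 11 (push 19): stack=[0,19] mem=[0,18,9,0]
After op 12 (STO M2): stack=[0] mem=[0,18,19,0]
After op 13 (push 19): stack=[0,19] mem=[0,18,19,0]
After op 14 (RCL M2): stack=[0,19,19] mem=[0,18,19,0]
After op 15 (dup): stack=[0,19,19,19] mem=[0,18,19,0]
After op 16 (pop): stack=[0,19,19] mem=[0,18,19,0]
After op 17 (RCL M2): stack=[0,19,19,19] mem=[0,18,19,0]
After op 18 (pop): stack=[0,19,19] mem=[0,18,19,0]
After op 19 (RCL M2): stack=[0,19,19,19] mem=[0,18,19,0]
After op 20 (swap): stack=[0,19,19,19] mem=[0,18,19,0]
After op 21 (+): stack=[0,19,38] mem=[0,18,19,0]

Answer: 0 18 19 0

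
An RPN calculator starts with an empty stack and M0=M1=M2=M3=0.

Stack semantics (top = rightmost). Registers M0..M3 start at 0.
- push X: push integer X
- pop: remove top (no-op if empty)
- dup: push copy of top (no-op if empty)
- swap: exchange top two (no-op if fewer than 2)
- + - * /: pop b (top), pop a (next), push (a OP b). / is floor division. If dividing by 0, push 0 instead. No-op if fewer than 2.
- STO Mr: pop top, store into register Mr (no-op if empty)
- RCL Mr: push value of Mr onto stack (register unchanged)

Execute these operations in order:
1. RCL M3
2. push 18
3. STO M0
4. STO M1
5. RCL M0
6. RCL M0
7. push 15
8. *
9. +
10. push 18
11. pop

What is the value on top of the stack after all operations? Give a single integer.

Answer: 288

Derivation:
After op 1 (RCL M3): stack=[0] mem=[0,0,0,0]
After op 2 (push 18): stack=[0,18] mem=[0,0,0,0]
After op 3 (STO M0): stack=[0] mem=[18,0,0,0]
After op 4 (STO M1): stack=[empty] mem=[18,0,0,0]
After op 5 (RCL M0): stack=[18] mem=[18,0,0,0]
After op 6 (RCL M0): stack=[18,18] mem=[18,0,0,0]
After op 7 (push 15): stack=[18,18,15] mem=[18,0,0,0]
After op 8 (*): stack=[18,270] mem=[18,0,0,0]
After op 9 (+): stack=[288] mem=[18,0,0,0]
After op 10 (push 18): stack=[288,18] mem=[18,0,0,0]
After op 11 (pop): stack=[288] mem=[18,0,0,0]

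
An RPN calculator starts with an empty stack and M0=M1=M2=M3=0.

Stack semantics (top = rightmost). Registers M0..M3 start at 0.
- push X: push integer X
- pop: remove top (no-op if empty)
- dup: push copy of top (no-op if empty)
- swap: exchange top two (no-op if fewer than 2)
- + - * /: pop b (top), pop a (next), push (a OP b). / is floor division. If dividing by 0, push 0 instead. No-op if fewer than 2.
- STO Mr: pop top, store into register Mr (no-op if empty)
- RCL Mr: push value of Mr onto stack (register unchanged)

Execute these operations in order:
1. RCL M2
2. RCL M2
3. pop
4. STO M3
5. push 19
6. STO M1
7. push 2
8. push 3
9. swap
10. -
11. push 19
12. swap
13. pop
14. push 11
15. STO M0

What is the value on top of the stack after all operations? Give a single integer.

After op 1 (RCL M2): stack=[0] mem=[0,0,0,0]
After op 2 (RCL M2): stack=[0,0] mem=[0,0,0,0]
After op 3 (pop): stack=[0] mem=[0,0,0,0]
After op 4 (STO M3): stack=[empty] mem=[0,0,0,0]
After op 5 (push 19): stack=[19] mem=[0,0,0,0]
After op 6 (STO M1): stack=[empty] mem=[0,19,0,0]
After op 7 (push 2): stack=[2] mem=[0,19,0,0]
After op 8 (push 3): stack=[2,3] mem=[0,19,0,0]
After op 9 (swap): stack=[3,2] mem=[0,19,0,0]
After op 10 (-): stack=[1] mem=[0,19,0,0]
After op 11 (push 19): stack=[1,19] mem=[0,19,0,0]
After op 12 (swap): stack=[19,1] mem=[0,19,0,0]
After op 13 (pop): stack=[19] mem=[0,19,0,0]
After op 14 (push 11): stack=[19,11] mem=[0,19,0,0]
After op 15 (STO M0): stack=[19] mem=[11,19,0,0]

Answer: 19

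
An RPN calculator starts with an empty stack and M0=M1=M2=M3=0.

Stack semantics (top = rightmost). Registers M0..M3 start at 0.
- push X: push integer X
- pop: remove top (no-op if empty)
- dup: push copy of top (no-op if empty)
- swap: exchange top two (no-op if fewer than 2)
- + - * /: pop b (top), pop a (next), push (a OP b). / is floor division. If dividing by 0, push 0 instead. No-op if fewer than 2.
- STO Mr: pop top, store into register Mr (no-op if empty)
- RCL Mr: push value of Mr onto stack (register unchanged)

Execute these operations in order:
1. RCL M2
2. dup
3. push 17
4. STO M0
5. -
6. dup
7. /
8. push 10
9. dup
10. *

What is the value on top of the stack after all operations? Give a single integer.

Answer: 100

Derivation:
After op 1 (RCL M2): stack=[0] mem=[0,0,0,0]
After op 2 (dup): stack=[0,0] mem=[0,0,0,0]
After op 3 (push 17): stack=[0,0,17] mem=[0,0,0,0]
After op 4 (STO M0): stack=[0,0] mem=[17,0,0,0]
After op 5 (-): stack=[0] mem=[17,0,0,0]
After op 6 (dup): stack=[0,0] mem=[17,0,0,0]
After op 7 (/): stack=[0] mem=[17,0,0,0]
After op 8 (push 10): stack=[0,10] mem=[17,0,0,0]
After op 9 (dup): stack=[0,10,10] mem=[17,0,0,0]
After op 10 (*): stack=[0,100] mem=[17,0,0,0]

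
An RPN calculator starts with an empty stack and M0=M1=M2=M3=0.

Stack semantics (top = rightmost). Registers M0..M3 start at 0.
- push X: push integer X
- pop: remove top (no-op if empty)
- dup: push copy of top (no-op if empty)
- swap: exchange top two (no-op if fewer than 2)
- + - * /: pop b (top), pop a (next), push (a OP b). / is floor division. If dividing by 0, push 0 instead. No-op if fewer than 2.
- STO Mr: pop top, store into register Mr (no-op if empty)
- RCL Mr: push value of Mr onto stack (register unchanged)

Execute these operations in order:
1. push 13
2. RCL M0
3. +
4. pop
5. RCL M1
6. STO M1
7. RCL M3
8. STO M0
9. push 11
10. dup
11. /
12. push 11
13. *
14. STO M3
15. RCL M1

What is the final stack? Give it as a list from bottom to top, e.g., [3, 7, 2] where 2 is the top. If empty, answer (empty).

After op 1 (push 13): stack=[13] mem=[0,0,0,0]
After op 2 (RCL M0): stack=[13,0] mem=[0,0,0,0]
After op 3 (+): stack=[13] mem=[0,0,0,0]
After op 4 (pop): stack=[empty] mem=[0,0,0,0]
After op 5 (RCL M1): stack=[0] mem=[0,0,0,0]
After op 6 (STO M1): stack=[empty] mem=[0,0,0,0]
After op 7 (RCL M3): stack=[0] mem=[0,0,0,0]
After op 8 (STO M0): stack=[empty] mem=[0,0,0,0]
After op 9 (push 11): stack=[11] mem=[0,0,0,0]
After op 10 (dup): stack=[11,11] mem=[0,0,0,0]
After op 11 (/): stack=[1] mem=[0,0,0,0]
After op 12 (push 11): stack=[1,11] mem=[0,0,0,0]
After op 13 (*): stack=[11] mem=[0,0,0,0]
After op 14 (STO M3): stack=[empty] mem=[0,0,0,11]
After op 15 (RCL M1): stack=[0] mem=[0,0,0,11]

Answer: [0]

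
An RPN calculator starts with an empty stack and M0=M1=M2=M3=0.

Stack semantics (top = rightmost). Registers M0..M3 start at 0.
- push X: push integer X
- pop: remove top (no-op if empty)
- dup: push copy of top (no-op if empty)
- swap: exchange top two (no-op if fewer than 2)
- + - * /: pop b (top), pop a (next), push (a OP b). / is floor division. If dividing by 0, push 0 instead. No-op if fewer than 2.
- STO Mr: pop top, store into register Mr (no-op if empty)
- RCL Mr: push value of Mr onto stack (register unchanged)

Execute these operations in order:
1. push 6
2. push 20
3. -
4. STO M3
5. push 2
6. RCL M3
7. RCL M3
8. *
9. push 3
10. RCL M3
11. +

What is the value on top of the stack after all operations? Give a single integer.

Answer: -11

Derivation:
After op 1 (push 6): stack=[6] mem=[0,0,0,0]
After op 2 (push 20): stack=[6,20] mem=[0,0,0,0]
After op 3 (-): stack=[-14] mem=[0,0,0,0]
After op 4 (STO M3): stack=[empty] mem=[0,0,0,-14]
After op 5 (push 2): stack=[2] mem=[0,0,0,-14]
After op 6 (RCL M3): stack=[2,-14] mem=[0,0,0,-14]
After op 7 (RCL M3): stack=[2,-14,-14] mem=[0,0,0,-14]
After op 8 (*): stack=[2,196] mem=[0,0,0,-14]
After op 9 (push 3): stack=[2,196,3] mem=[0,0,0,-14]
After op 10 (RCL M3): stack=[2,196,3,-14] mem=[0,0,0,-14]
After op 11 (+): stack=[2,196,-11] mem=[0,0,0,-14]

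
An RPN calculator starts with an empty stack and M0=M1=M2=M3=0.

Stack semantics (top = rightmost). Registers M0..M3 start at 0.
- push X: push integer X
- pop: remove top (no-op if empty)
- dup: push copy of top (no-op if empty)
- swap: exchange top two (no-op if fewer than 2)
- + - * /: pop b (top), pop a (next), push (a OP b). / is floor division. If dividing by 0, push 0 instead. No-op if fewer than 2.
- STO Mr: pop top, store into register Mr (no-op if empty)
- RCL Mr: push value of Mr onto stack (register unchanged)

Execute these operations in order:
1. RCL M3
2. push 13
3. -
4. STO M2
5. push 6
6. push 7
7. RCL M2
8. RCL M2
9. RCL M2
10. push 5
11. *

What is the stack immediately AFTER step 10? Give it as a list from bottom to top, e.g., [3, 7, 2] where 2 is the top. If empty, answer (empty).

After op 1 (RCL M3): stack=[0] mem=[0,0,0,0]
After op 2 (push 13): stack=[0,13] mem=[0,0,0,0]
After op 3 (-): stack=[-13] mem=[0,0,0,0]
After op 4 (STO M2): stack=[empty] mem=[0,0,-13,0]
After op 5 (push 6): stack=[6] mem=[0,0,-13,0]
After op 6 (push 7): stack=[6,7] mem=[0,0,-13,0]
After op 7 (RCL M2): stack=[6,7,-13] mem=[0,0,-13,0]
After op 8 (RCL M2): stack=[6,7,-13,-13] mem=[0,0,-13,0]
After op 9 (RCL M2): stack=[6,7,-13,-13,-13] mem=[0,0,-13,0]
After op 10 (push 5): stack=[6,7,-13,-13,-13,5] mem=[0,0,-13,0]

[6, 7, -13, -13, -13, 5]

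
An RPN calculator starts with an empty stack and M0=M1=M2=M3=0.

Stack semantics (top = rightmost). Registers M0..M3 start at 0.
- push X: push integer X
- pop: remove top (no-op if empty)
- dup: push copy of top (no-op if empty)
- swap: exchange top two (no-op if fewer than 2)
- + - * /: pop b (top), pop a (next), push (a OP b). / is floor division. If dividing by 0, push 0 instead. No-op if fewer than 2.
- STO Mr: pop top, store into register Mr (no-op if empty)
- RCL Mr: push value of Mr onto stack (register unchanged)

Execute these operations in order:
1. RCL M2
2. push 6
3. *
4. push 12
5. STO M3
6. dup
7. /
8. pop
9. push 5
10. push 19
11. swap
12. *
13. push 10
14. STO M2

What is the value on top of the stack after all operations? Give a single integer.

Answer: 95

Derivation:
After op 1 (RCL M2): stack=[0] mem=[0,0,0,0]
After op 2 (push 6): stack=[0,6] mem=[0,0,0,0]
After op 3 (*): stack=[0] mem=[0,0,0,0]
After op 4 (push 12): stack=[0,12] mem=[0,0,0,0]
After op 5 (STO M3): stack=[0] mem=[0,0,0,12]
After op 6 (dup): stack=[0,0] mem=[0,0,0,12]
After op 7 (/): stack=[0] mem=[0,0,0,12]
After op 8 (pop): stack=[empty] mem=[0,0,0,12]
After op 9 (push 5): stack=[5] mem=[0,0,0,12]
After op 10 (push 19): stack=[5,19] mem=[0,0,0,12]
After op 11 (swap): stack=[19,5] mem=[0,0,0,12]
After op 12 (*): stack=[95] mem=[0,0,0,12]
After op 13 (push 10): stack=[95,10] mem=[0,0,0,12]
After op 14 (STO M2): stack=[95] mem=[0,0,10,12]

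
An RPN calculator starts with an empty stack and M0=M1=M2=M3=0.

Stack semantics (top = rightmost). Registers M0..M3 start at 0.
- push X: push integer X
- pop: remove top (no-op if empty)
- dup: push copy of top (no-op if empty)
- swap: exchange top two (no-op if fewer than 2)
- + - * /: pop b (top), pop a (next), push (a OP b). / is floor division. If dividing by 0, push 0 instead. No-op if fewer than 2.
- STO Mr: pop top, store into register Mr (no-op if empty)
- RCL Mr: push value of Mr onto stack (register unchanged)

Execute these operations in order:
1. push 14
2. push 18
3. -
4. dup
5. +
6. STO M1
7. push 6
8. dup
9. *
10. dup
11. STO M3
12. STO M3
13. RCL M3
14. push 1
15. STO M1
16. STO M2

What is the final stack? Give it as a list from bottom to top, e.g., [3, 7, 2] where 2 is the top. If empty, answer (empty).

Answer: (empty)

Derivation:
After op 1 (push 14): stack=[14] mem=[0,0,0,0]
After op 2 (push 18): stack=[14,18] mem=[0,0,0,0]
After op 3 (-): stack=[-4] mem=[0,0,0,0]
After op 4 (dup): stack=[-4,-4] mem=[0,0,0,0]
After op 5 (+): stack=[-8] mem=[0,0,0,0]
After op 6 (STO M1): stack=[empty] mem=[0,-8,0,0]
After op 7 (push 6): stack=[6] mem=[0,-8,0,0]
After op 8 (dup): stack=[6,6] mem=[0,-8,0,0]
After op 9 (*): stack=[36] mem=[0,-8,0,0]
After op 10 (dup): stack=[36,36] mem=[0,-8,0,0]
After op 11 (STO M3): stack=[36] mem=[0,-8,0,36]
After op 12 (STO M3): stack=[empty] mem=[0,-8,0,36]
After op 13 (RCL M3): stack=[36] mem=[0,-8,0,36]
After op 14 (push 1): stack=[36,1] mem=[0,-8,0,36]
After op 15 (STO M1): stack=[36] mem=[0,1,0,36]
After op 16 (STO M2): stack=[empty] mem=[0,1,36,36]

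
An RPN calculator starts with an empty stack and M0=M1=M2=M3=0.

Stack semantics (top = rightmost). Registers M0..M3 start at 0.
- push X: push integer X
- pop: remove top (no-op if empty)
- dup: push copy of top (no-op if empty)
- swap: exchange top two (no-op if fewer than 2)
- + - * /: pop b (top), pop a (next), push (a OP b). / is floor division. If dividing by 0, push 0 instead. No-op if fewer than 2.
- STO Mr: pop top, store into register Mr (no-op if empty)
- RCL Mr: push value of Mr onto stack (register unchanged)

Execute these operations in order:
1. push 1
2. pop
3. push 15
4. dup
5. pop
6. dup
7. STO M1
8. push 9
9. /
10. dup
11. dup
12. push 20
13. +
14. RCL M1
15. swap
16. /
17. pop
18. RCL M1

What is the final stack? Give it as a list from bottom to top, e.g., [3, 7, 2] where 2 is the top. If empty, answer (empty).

Answer: [1, 1, 15]

Derivation:
After op 1 (push 1): stack=[1] mem=[0,0,0,0]
After op 2 (pop): stack=[empty] mem=[0,0,0,0]
After op 3 (push 15): stack=[15] mem=[0,0,0,0]
After op 4 (dup): stack=[15,15] mem=[0,0,0,0]
After op 5 (pop): stack=[15] mem=[0,0,0,0]
After op 6 (dup): stack=[15,15] mem=[0,0,0,0]
After op 7 (STO M1): stack=[15] mem=[0,15,0,0]
After op 8 (push 9): stack=[15,9] mem=[0,15,0,0]
After op 9 (/): stack=[1] mem=[0,15,0,0]
After op 10 (dup): stack=[1,1] mem=[0,15,0,0]
After op 11 (dup): stack=[1,1,1] mem=[0,15,0,0]
After op 12 (push 20): stack=[1,1,1,20] mem=[0,15,0,0]
After op 13 (+): stack=[1,1,21] mem=[0,15,0,0]
After op 14 (RCL M1): stack=[1,1,21,15] mem=[0,15,0,0]
After op 15 (swap): stack=[1,1,15,21] mem=[0,15,0,0]
After op 16 (/): stack=[1,1,0] mem=[0,15,0,0]
After op 17 (pop): stack=[1,1] mem=[0,15,0,0]
After op 18 (RCL M1): stack=[1,1,15] mem=[0,15,0,0]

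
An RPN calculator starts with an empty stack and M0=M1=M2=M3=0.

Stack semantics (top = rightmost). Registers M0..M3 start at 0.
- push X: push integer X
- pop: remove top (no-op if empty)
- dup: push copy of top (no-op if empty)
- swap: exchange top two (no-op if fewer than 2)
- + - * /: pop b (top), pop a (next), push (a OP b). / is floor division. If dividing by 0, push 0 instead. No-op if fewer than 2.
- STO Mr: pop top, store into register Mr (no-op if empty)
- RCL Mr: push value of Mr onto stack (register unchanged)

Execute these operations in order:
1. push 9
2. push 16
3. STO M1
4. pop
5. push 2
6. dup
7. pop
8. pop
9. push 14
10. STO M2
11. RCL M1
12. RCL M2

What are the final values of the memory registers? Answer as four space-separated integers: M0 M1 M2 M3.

Answer: 0 16 14 0

Derivation:
After op 1 (push 9): stack=[9] mem=[0,0,0,0]
After op 2 (push 16): stack=[9,16] mem=[0,0,0,0]
After op 3 (STO M1): stack=[9] mem=[0,16,0,0]
After op 4 (pop): stack=[empty] mem=[0,16,0,0]
After op 5 (push 2): stack=[2] mem=[0,16,0,0]
After op 6 (dup): stack=[2,2] mem=[0,16,0,0]
After op 7 (pop): stack=[2] mem=[0,16,0,0]
After op 8 (pop): stack=[empty] mem=[0,16,0,0]
After op 9 (push 14): stack=[14] mem=[0,16,0,0]
After op 10 (STO M2): stack=[empty] mem=[0,16,14,0]
After op 11 (RCL M1): stack=[16] mem=[0,16,14,0]
After op 12 (RCL M2): stack=[16,14] mem=[0,16,14,0]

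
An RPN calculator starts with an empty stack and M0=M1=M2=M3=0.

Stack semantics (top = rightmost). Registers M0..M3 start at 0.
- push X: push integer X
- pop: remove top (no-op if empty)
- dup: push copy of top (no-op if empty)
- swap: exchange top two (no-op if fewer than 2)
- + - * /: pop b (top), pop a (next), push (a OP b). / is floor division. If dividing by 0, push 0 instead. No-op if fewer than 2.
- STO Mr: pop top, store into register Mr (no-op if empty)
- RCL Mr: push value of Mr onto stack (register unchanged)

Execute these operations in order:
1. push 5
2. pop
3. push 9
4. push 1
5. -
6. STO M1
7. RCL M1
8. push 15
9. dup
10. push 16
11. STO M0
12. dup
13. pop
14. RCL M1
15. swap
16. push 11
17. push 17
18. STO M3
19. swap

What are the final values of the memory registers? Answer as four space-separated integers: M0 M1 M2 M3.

After op 1 (push 5): stack=[5] mem=[0,0,0,0]
After op 2 (pop): stack=[empty] mem=[0,0,0,0]
After op 3 (push 9): stack=[9] mem=[0,0,0,0]
After op 4 (push 1): stack=[9,1] mem=[0,0,0,0]
After op 5 (-): stack=[8] mem=[0,0,0,0]
After op 6 (STO M1): stack=[empty] mem=[0,8,0,0]
After op 7 (RCL M1): stack=[8] mem=[0,8,0,0]
After op 8 (push 15): stack=[8,15] mem=[0,8,0,0]
After op 9 (dup): stack=[8,15,15] mem=[0,8,0,0]
After op 10 (push 16): stack=[8,15,15,16] mem=[0,8,0,0]
After op 11 (STO M0): stack=[8,15,15] mem=[16,8,0,0]
After op 12 (dup): stack=[8,15,15,15] mem=[16,8,0,0]
After op 13 (pop): stack=[8,15,15] mem=[16,8,0,0]
After op 14 (RCL M1): stack=[8,15,15,8] mem=[16,8,0,0]
After op 15 (swap): stack=[8,15,8,15] mem=[16,8,0,0]
After op 16 (push 11): stack=[8,15,8,15,11] mem=[16,8,0,0]
After op 17 (push 17): stack=[8,15,8,15,11,17] mem=[16,8,0,0]
After op 18 (STO M3): stack=[8,15,8,15,11] mem=[16,8,0,17]
After op 19 (swap): stack=[8,15,8,11,15] mem=[16,8,0,17]

Answer: 16 8 0 17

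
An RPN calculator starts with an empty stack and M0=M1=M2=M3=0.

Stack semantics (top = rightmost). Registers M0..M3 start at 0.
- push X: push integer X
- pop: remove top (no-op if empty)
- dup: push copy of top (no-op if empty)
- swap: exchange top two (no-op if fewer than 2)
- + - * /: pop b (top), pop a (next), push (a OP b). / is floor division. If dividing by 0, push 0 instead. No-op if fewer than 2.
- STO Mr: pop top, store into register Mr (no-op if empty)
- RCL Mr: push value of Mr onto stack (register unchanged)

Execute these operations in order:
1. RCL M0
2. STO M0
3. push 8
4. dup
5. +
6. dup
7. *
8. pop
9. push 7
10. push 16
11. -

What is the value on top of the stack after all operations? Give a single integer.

Answer: -9

Derivation:
After op 1 (RCL M0): stack=[0] mem=[0,0,0,0]
After op 2 (STO M0): stack=[empty] mem=[0,0,0,0]
After op 3 (push 8): stack=[8] mem=[0,0,0,0]
After op 4 (dup): stack=[8,8] mem=[0,0,0,0]
After op 5 (+): stack=[16] mem=[0,0,0,0]
After op 6 (dup): stack=[16,16] mem=[0,0,0,0]
After op 7 (*): stack=[256] mem=[0,0,0,0]
After op 8 (pop): stack=[empty] mem=[0,0,0,0]
After op 9 (push 7): stack=[7] mem=[0,0,0,0]
After op 10 (push 16): stack=[7,16] mem=[0,0,0,0]
After op 11 (-): stack=[-9] mem=[0,0,0,0]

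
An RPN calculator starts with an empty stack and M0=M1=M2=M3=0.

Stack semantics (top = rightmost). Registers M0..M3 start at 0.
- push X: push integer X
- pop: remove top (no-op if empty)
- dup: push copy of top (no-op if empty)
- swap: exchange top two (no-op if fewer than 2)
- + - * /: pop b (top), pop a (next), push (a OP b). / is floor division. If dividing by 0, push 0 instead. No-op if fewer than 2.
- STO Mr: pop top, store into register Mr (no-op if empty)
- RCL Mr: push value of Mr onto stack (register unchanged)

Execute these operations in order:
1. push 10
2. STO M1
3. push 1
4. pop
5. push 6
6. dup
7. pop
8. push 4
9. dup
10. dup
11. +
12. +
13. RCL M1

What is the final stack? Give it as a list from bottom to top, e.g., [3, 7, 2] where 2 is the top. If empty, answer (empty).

After op 1 (push 10): stack=[10] mem=[0,0,0,0]
After op 2 (STO M1): stack=[empty] mem=[0,10,0,0]
After op 3 (push 1): stack=[1] mem=[0,10,0,0]
After op 4 (pop): stack=[empty] mem=[0,10,0,0]
After op 5 (push 6): stack=[6] mem=[0,10,0,0]
After op 6 (dup): stack=[6,6] mem=[0,10,0,0]
After op 7 (pop): stack=[6] mem=[0,10,0,0]
After op 8 (push 4): stack=[6,4] mem=[0,10,0,0]
After op 9 (dup): stack=[6,4,4] mem=[0,10,0,0]
After op 10 (dup): stack=[6,4,4,4] mem=[0,10,0,0]
After op 11 (+): stack=[6,4,8] mem=[0,10,0,0]
After op 12 (+): stack=[6,12] mem=[0,10,0,0]
After op 13 (RCL M1): stack=[6,12,10] mem=[0,10,0,0]

Answer: [6, 12, 10]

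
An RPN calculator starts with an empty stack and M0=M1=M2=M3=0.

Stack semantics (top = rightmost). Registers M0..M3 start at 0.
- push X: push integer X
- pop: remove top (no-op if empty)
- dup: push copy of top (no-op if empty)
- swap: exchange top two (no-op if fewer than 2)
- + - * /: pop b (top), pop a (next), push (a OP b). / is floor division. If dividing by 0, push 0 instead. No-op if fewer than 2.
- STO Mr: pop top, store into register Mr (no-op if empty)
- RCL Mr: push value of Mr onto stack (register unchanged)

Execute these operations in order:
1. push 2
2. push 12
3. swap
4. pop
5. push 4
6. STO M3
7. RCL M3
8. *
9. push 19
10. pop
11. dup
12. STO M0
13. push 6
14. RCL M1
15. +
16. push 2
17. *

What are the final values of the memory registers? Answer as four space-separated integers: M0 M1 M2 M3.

After op 1 (push 2): stack=[2] mem=[0,0,0,0]
After op 2 (push 12): stack=[2,12] mem=[0,0,0,0]
After op 3 (swap): stack=[12,2] mem=[0,0,0,0]
After op 4 (pop): stack=[12] mem=[0,0,0,0]
After op 5 (push 4): stack=[12,4] mem=[0,0,0,0]
After op 6 (STO M3): stack=[12] mem=[0,0,0,4]
After op 7 (RCL M3): stack=[12,4] mem=[0,0,0,4]
After op 8 (*): stack=[48] mem=[0,0,0,4]
After op 9 (push 19): stack=[48,19] mem=[0,0,0,4]
After op 10 (pop): stack=[48] mem=[0,0,0,4]
After op 11 (dup): stack=[48,48] mem=[0,0,0,4]
After op 12 (STO M0): stack=[48] mem=[48,0,0,4]
After op 13 (push 6): stack=[48,6] mem=[48,0,0,4]
After op 14 (RCL M1): stack=[48,6,0] mem=[48,0,0,4]
After op 15 (+): stack=[48,6] mem=[48,0,0,4]
After op 16 (push 2): stack=[48,6,2] mem=[48,0,0,4]
After op 17 (*): stack=[48,12] mem=[48,0,0,4]

Answer: 48 0 0 4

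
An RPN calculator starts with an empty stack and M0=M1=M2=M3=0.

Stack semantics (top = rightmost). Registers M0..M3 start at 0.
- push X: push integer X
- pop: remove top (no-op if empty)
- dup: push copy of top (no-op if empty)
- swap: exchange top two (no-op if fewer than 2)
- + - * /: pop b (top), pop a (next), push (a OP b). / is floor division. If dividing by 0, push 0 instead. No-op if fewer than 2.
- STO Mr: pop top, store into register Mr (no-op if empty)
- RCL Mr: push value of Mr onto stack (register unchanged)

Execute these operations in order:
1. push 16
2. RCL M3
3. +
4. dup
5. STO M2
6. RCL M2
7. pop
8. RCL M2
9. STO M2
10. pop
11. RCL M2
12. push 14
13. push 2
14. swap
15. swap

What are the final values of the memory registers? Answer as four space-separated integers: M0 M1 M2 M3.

After op 1 (push 16): stack=[16] mem=[0,0,0,0]
After op 2 (RCL M3): stack=[16,0] mem=[0,0,0,0]
After op 3 (+): stack=[16] mem=[0,0,0,0]
After op 4 (dup): stack=[16,16] mem=[0,0,0,0]
After op 5 (STO M2): stack=[16] mem=[0,0,16,0]
After op 6 (RCL M2): stack=[16,16] mem=[0,0,16,0]
After op 7 (pop): stack=[16] mem=[0,0,16,0]
After op 8 (RCL M2): stack=[16,16] mem=[0,0,16,0]
After op 9 (STO M2): stack=[16] mem=[0,0,16,0]
After op 10 (pop): stack=[empty] mem=[0,0,16,0]
After op 11 (RCL M2): stack=[16] mem=[0,0,16,0]
After op 12 (push 14): stack=[16,14] mem=[0,0,16,0]
After op 13 (push 2): stack=[16,14,2] mem=[0,0,16,0]
After op 14 (swap): stack=[16,2,14] mem=[0,0,16,0]
After op 15 (swap): stack=[16,14,2] mem=[0,0,16,0]

Answer: 0 0 16 0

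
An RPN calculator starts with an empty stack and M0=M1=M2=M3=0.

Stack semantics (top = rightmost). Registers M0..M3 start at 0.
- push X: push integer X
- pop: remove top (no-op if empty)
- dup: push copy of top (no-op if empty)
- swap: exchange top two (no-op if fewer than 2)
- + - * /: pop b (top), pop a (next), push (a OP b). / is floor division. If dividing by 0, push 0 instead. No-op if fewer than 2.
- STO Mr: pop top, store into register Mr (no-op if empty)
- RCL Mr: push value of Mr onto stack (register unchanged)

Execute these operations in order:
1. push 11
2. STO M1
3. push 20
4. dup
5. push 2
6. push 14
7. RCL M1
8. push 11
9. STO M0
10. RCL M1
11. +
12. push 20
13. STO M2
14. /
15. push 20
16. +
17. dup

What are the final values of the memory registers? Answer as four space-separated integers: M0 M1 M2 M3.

Answer: 11 11 20 0

Derivation:
After op 1 (push 11): stack=[11] mem=[0,0,0,0]
After op 2 (STO M1): stack=[empty] mem=[0,11,0,0]
After op 3 (push 20): stack=[20] mem=[0,11,0,0]
After op 4 (dup): stack=[20,20] mem=[0,11,0,0]
After op 5 (push 2): stack=[20,20,2] mem=[0,11,0,0]
After op 6 (push 14): stack=[20,20,2,14] mem=[0,11,0,0]
After op 7 (RCL M1): stack=[20,20,2,14,11] mem=[0,11,0,0]
After op 8 (push 11): stack=[20,20,2,14,11,11] mem=[0,11,0,0]
After op 9 (STO M0): stack=[20,20,2,14,11] mem=[11,11,0,0]
After op 10 (RCL M1): stack=[20,20,2,14,11,11] mem=[11,11,0,0]
After op 11 (+): stack=[20,20,2,14,22] mem=[11,11,0,0]
After op 12 (push 20): stack=[20,20,2,14,22,20] mem=[11,11,0,0]
After op 13 (STO M2): stack=[20,20,2,14,22] mem=[11,11,20,0]
After op 14 (/): stack=[20,20,2,0] mem=[11,11,20,0]
After op 15 (push 20): stack=[20,20,2,0,20] mem=[11,11,20,0]
After op 16 (+): stack=[20,20,2,20] mem=[11,11,20,0]
After op 17 (dup): stack=[20,20,2,20,20] mem=[11,11,20,0]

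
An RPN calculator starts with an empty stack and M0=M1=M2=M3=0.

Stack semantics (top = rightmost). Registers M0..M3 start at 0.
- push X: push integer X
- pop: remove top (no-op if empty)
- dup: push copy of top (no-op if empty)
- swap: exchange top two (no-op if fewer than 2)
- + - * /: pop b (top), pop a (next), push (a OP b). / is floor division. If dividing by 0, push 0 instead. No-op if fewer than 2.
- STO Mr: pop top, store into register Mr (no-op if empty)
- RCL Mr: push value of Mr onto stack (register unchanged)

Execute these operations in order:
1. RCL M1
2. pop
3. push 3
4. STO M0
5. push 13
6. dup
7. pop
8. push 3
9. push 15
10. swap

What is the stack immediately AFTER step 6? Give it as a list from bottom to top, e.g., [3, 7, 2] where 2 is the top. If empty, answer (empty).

After op 1 (RCL M1): stack=[0] mem=[0,0,0,0]
After op 2 (pop): stack=[empty] mem=[0,0,0,0]
After op 3 (push 3): stack=[3] mem=[0,0,0,0]
After op 4 (STO M0): stack=[empty] mem=[3,0,0,0]
After op 5 (push 13): stack=[13] mem=[3,0,0,0]
After op 6 (dup): stack=[13,13] mem=[3,0,0,0]

[13, 13]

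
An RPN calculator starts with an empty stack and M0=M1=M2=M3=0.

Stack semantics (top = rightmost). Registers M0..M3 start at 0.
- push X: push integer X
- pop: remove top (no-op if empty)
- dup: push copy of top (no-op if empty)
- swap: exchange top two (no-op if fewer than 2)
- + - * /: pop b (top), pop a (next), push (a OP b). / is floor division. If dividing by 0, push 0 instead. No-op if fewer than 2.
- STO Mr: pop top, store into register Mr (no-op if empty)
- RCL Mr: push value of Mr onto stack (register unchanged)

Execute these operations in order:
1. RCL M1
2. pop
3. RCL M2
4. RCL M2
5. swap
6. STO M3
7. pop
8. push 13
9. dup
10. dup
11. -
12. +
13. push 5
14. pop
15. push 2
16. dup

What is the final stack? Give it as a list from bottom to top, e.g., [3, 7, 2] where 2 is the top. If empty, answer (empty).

After op 1 (RCL M1): stack=[0] mem=[0,0,0,0]
After op 2 (pop): stack=[empty] mem=[0,0,0,0]
After op 3 (RCL M2): stack=[0] mem=[0,0,0,0]
After op 4 (RCL M2): stack=[0,0] mem=[0,0,0,0]
After op 5 (swap): stack=[0,0] mem=[0,0,0,0]
After op 6 (STO M3): stack=[0] mem=[0,0,0,0]
After op 7 (pop): stack=[empty] mem=[0,0,0,0]
After op 8 (push 13): stack=[13] mem=[0,0,0,0]
After op 9 (dup): stack=[13,13] mem=[0,0,0,0]
After op 10 (dup): stack=[13,13,13] mem=[0,0,0,0]
After op 11 (-): stack=[13,0] mem=[0,0,0,0]
After op 12 (+): stack=[13] mem=[0,0,0,0]
After op 13 (push 5): stack=[13,5] mem=[0,0,0,0]
After op 14 (pop): stack=[13] mem=[0,0,0,0]
After op 15 (push 2): stack=[13,2] mem=[0,0,0,0]
After op 16 (dup): stack=[13,2,2] mem=[0,0,0,0]

Answer: [13, 2, 2]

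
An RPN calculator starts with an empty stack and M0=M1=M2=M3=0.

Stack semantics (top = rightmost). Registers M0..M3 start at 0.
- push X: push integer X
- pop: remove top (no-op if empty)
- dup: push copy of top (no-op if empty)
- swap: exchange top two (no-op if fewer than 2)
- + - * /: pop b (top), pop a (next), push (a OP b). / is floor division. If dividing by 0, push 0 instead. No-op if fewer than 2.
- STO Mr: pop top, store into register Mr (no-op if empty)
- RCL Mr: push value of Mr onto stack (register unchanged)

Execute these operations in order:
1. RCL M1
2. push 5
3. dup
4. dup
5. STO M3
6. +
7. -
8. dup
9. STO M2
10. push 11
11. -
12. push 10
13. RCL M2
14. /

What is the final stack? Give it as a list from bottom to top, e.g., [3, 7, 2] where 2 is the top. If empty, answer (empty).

After op 1 (RCL M1): stack=[0] mem=[0,0,0,0]
After op 2 (push 5): stack=[0,5] mem=[0,0,0,0]
After op 3 (dup): stack=[0,5,5] mem=[0,0,0,0]
After op 4 (dup): stack=[0,5,5,5] mem=[0,0,0,0]
After op 5 (STO M3): stack=[0,5,5] mem=[0,0,0,5]
After op 6 (+): stack=[0,10] mem=[0,0,0,5]
After op 7 (-): stack=[-10] mem=[0,0,0,5]
After op 8 (dup): stack=[-10,-10] mem=[0,0,0,5]
After op 9 (STO M2): stack=[-10] mem=[0,0,-10,5]
After op 10 (push 11): stack=[-10,11] mem=[0,0,-10,5]
After op 11 (-): stack=[-21] mem=[0,0,-10,5]
After op 12 (push 10): stack=[-21,10] mem=[0,0,-10,5]
After op 13 (RCL M2): stack=[-21,10,-10] mem=[0,0,-10,5]
After op 14 (/): stack=[-21,-1] mem=[0,0,-10,5]

Answer: [-21, -1]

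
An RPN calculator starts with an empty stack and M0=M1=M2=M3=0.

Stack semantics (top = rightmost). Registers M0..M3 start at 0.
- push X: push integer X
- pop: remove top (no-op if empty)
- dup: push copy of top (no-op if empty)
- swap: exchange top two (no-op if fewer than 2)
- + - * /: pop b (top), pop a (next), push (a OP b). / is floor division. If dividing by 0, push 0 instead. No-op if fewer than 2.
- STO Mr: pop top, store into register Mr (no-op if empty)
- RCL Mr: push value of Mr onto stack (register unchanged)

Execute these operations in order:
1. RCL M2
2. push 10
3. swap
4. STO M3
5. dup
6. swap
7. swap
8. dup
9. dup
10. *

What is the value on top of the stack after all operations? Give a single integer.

After op 1 (RCL M2): stack=[0] mem=[0,0,0,0]
After op 2 (push 10): stack=[0,10] mem=[0,0,0,0]
After op 3 (swap): stack=[10,0] mem=[0,0,0,0]
After op 4 (STO M3): stack=[10] mem=[0,0,0,0]
After op 5 (dup): stack=[10,10] mem=[0,0,0,0]
After op 6 (swap): stack=[10,10] mem=[0,0,0,0]
After op 7 (swap): stack=[10,10] mem=[0,0,0,0]
After op 8 (dup): stack=[10,10,10] mem=[0,0,0,0]
After op 9 (dup): stack=[10,10,10,10] mem=[0,0,0,0]
After op 10 (*): stack=[10,10,100] mem=[0,0,0,0]

Answer: 100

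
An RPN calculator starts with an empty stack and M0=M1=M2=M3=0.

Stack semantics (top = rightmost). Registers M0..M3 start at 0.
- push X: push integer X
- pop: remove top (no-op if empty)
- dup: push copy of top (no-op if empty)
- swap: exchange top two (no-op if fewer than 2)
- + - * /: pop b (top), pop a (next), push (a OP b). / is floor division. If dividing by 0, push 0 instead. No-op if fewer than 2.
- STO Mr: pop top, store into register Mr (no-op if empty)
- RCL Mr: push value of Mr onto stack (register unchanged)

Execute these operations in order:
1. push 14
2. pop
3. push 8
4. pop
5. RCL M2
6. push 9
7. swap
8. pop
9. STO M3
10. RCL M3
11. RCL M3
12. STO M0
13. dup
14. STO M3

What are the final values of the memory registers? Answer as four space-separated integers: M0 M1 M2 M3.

Answer: 9 0 0 9

Derivation:
After op 1 (push 14): stack=[14] mem=[0,0,0,0]
After op 2 (pop): stack=[empty] mem=[0,0,0,0]
After op 3 (push 8): stack=[8] mem=[0,0,0,0]
After op 4 (pop): stack=[empty] mem=[0,0,0,0]
After op 5 (RCL M2): stack=[0] mem=[0,0,0,0]
After op 6 (push 9): stack=[0,9] mem=[0,0,0,0]
After op 7 (swap): stack=[9,0] mem=[0,0,0,0]
After op 8 (pop): stack=[9] mem=[0,0,0,0]
After op 9 (STO M3): stack=[empty] mem=[0,0,0,9]
After op 10 (RCL M3): stack=[9] mem=[0,0,0,9]
After op 11 (RCL M3): stack=[9,9] mem=[0,0,0,9]
After op 12 (STO M0): stack=[9] mem=[9,0,0,9]
After op 13 (dup): stack=[9,9] mem=[9,0,0,9]
After op 14 (STO M3): stack=[9] mem=[9,0,0,9]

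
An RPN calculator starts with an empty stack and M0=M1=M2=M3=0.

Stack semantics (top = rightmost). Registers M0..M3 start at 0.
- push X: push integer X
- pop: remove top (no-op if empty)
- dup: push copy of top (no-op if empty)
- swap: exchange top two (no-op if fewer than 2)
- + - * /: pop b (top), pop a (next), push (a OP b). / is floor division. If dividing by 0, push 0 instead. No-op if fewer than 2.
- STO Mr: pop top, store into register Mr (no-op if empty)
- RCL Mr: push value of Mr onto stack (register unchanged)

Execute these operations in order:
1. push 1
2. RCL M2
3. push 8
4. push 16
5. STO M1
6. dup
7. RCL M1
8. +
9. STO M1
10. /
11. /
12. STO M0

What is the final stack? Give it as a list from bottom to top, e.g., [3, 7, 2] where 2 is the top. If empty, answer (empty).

After op 1 (push 1): stack=[1] mem=[0,0,0,0]
After op 2 (RCL M2): stack=[1,0] mem=[0,0,0,0]
After op 3 (push 8): stack=[1,0,8] mem=[0,0,0,0]
After op 4 (push 16): stack=[1,0,8,16] mem=[0,0,0,0]
After op 5 (STO M1): stack=[1,0,8] mem=[0,16,0,0]
After op 6 (dup): stack=[1,0,8,8] mem=[0,16,0,0]
After op 7 (RCL M1): stack=[1,0,8,8,16] mem=[0,16,0,0]
After op 8 (+): stack=[1,0,8,24] mem=[0,16,0,0]
After op 9 (STO M1): stack=[1,0,8] mem=[0,24,0,0]
After op 10 (/): stack=[1,0] mem=[0,24,0,0]
After op 11 (/): stack=[0] mem=[0,24,0,0]
After op 12 (STO M0): stack=[empty] mem=[0,24,0,0]

Answer: (empty)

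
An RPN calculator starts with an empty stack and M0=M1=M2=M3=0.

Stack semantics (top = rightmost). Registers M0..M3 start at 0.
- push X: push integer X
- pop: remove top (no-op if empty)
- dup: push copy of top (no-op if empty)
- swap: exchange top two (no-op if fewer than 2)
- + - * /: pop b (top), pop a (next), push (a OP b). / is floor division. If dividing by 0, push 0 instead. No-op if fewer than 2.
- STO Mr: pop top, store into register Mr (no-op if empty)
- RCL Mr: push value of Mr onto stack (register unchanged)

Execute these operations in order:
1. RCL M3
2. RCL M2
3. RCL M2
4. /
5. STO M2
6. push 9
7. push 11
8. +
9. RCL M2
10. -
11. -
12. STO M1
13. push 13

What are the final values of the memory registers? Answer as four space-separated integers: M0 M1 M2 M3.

Answer: 0 -20 0 0

Derivation:
After op 1 (RCL M3): stack=[0] mem=[0,0,0,0]
After op 2 (RCL M2): stack=[0,0] mem=[0,0,0,0]
After op 3 (RCL M2): stack=[0,0,0] mem=[0,0,0,0]
After op 4 (/): stack=[0,0] mem=[0,0,0,0]
After op 5 (STO M2): stack=[0] mem=[0,0,0,0]
After op 6 (push 9): stack=[0,9] mem=[0,0,0,0]
After op 7 (push 11): stack=[0,9,11] mem=[0,0,0,0]
After op 8 (+): stack=[0,20] mem=[0,0,0,0]
After op 9 (RCL M2): stack=[0,20,0] mem=[0,0,0,0]
After op 10 (-): stack=[0,20] mem=[0,0,0,0]
After op 11 (-): stack=[-20] mem=[0,0,0,0]
After op 12 (STO M1): stack=[empty] mem=[0,-20,0,0]
After op 13 (push 13): stack=[13] mem=[0,-20,0,0]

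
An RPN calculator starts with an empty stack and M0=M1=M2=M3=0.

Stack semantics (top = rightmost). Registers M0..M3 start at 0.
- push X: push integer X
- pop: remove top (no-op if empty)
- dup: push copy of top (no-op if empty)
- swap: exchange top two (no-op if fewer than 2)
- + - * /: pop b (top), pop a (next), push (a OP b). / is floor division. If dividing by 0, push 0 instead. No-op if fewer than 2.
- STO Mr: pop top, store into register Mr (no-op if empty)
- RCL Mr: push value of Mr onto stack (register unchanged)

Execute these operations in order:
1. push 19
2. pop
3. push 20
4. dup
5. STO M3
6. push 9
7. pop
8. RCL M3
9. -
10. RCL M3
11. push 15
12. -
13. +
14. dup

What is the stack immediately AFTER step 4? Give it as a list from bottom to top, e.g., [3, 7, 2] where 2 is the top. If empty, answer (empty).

After op 1 (push 19): stack=[19] mem=[0,0,0,0]
After op 2 (pop): stack=[empty] mem=[0,0,0,0]
After op 3 (push 20): stack=[20] mem=[0,0,0,0]
After op 4 (dup): stack=[20,20] mem=[0,0,0,0]

[20, 20]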